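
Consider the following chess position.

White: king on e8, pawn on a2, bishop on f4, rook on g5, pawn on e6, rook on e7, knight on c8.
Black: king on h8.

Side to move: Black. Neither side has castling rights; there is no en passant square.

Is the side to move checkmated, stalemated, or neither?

stalemate

Black to move; black king on h8.
In check: no.
King squares — g7: attacked by Rg5; h7: attacked by Re7; g8: attacked by Rg5.
Legal moves for Black: none.
Not in check and no legal moves → stalemate.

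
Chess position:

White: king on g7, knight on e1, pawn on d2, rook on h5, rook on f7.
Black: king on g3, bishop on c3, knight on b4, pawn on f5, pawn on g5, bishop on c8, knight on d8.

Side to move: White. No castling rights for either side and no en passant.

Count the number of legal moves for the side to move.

8

White to move; king on g7.
In check: yes, from the black bishop on c3.
Legal moves: Kg8, Kf8, Kh7, Kh6, Kg6, Rf6, dxc3, d4.
Count: 8.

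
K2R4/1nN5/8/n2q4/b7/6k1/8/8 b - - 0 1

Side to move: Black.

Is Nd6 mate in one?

After Nd6: white king on a8; in check: yes, from the black queen on d5.
White has 3 legal replies: Kb8, Ka7, Nxd5.
In check but a legal move exists → not checkmate.

no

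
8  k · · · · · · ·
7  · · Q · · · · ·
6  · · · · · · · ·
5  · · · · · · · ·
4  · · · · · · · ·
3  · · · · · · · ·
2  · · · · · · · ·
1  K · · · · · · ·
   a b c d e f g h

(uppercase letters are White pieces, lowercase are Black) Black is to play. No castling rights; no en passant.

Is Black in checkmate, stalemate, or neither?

stalemate

Black to move; black king on a8.
In check: no.
King squares — a7: attacked by Qc7; b7: attacked by Qc7; b8: attacked by Qc7.
Legal moves for Black: none.
Not in check and no legal moves → stalemate.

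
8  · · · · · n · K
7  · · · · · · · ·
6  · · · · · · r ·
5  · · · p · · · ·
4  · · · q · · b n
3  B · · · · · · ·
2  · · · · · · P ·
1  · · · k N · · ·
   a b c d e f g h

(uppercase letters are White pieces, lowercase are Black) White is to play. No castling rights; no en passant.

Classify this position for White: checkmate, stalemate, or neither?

checkmate

White to move; white king on h8.
In check: yes, from the black queen on d4.
King squares — g7: attacked by Qd4; h7: attacked by Nf8; g8: attacked by Rg6.
Legal moves for White: none.
In check with no legal moves → checkmate.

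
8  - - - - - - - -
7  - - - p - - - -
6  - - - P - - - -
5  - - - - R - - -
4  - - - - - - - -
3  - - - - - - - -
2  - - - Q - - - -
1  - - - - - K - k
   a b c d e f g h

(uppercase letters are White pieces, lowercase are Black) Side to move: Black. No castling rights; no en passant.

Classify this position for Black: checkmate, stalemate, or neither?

stalemate

Black to move; black king on h1.
In check: no.
King squares — g1: attacked by Kf1; g2: attacked by Kf1; h2: attacked by Qd2.
Legal moves for Black: none.
Not in check and no legal moves → stalemate.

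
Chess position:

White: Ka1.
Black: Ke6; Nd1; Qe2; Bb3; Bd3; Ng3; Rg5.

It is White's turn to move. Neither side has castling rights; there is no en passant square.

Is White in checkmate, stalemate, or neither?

stalemate

White to move; white king on a1.
In check: no.
King squares — b1: attacked by Bd3; a2: attacked by Qe2; b2: attacked by Nd1.
Legal moves for White: none.
Not in check and no legal moves → stalemate.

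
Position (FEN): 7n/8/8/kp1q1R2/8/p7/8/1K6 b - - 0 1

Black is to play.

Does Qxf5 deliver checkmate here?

no

After Qxf5: white king on b1; in check: yes, from the black queen on f5.
White has 3 legal replies: Ka2, Kc1, Ka1.
In check but a legal move exists → not checkmate.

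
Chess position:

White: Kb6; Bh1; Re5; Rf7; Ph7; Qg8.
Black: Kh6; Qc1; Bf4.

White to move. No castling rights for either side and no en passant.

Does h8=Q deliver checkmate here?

yes

After h8=Q: black king on h6; in check: yes, from the white queen on h8.
King squares — g5: attacked by Re5; h5: attacked by Re5; g6: attacked by Qg8; g7: attacked by Rf7; h7: attacked by Rf7.
Black has no legal moves → checkmate.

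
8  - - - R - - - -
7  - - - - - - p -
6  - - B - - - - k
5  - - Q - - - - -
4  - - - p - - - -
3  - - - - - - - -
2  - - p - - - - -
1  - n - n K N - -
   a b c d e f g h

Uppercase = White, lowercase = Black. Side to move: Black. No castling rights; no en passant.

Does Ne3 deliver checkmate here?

no

After Ne3: white king on e1; in check: no.
White is not in check, so this cannot be checkmate.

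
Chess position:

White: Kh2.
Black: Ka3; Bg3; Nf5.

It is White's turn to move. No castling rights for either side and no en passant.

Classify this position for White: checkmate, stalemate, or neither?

neither

White to move; white king on h2.
In check: yes, from the black bishop on g3.
King squares — g1: available; h1: available; g2: available; g3: attacked by Nf5; h3: available.
Legal moves for White: Kh3, Kg2, Kh1, Kg1.
White is in check but has 4 legal moves → neither.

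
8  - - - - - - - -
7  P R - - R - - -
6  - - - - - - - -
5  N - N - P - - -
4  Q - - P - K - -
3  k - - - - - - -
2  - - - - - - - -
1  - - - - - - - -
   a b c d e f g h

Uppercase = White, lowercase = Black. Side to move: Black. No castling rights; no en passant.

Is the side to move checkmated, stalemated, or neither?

Black to move; black king on a3.
In check: yes, from the white queen on a4.
King squares — a2: attacked by Qa4; b2: attacked by Rb7; b3: attacked by Qa4; a4: attacked by Nc5; b4: attacked by Qa4.
Legal moves for Black: none.
In check with no legal moves → checkmate.

checkmate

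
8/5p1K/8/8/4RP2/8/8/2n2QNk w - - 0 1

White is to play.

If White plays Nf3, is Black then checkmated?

yes

After Nf3: black king on h1; in check: yes, from the white queen on f1.
King squares — g1: attacked by Qf1; g2: attacked by Qf1; h2: attacked by Nf3.
Black has no legal moves → checkmate.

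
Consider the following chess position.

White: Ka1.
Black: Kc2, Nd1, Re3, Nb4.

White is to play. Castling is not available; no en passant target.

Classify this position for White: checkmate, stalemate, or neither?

stalemate

White to move; white king on a1.
In check: no.
King squares — b1: attacked by Kc2; a2: attacked by Nb4; b2: attacked by Nd1.
Legal moves for White: none.
Not in check and no legal moves → stalemate.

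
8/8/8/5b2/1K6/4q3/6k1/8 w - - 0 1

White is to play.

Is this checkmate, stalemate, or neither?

White to move; white king on b4.
In check: no.
Legal moves for White: Kb5, Ka5, Kc4, Ka4.
White has 4 legal moves and is not in check → neither.

neither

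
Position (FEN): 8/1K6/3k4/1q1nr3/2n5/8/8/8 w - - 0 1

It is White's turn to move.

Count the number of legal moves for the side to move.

White to move; king on b7.
In check: yes, from the black queen on b5.
Legal moves: Kc8, Ka8, Ka7.
Count: 3.

3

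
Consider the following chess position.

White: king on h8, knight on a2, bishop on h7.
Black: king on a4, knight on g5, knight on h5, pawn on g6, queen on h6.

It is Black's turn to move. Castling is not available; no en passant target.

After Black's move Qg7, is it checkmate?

After Qg7: white king on h8; in check: yes, from the black queen on g7.
King squares — g7: attacked by Nh5; h7: own bishop; g8: attacked by Qg7.
White has no legal moves → checkmate.

yes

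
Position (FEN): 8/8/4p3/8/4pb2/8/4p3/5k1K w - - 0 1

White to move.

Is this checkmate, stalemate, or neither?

White to move; white king on h1.
In check: no.
King squares — g1: attacked by Kf1; g2: attacked by Kf1; h2: attacked by Bf4.
Legal moves for White: none.
Not in check and no legal moves → stalemate.

stalemate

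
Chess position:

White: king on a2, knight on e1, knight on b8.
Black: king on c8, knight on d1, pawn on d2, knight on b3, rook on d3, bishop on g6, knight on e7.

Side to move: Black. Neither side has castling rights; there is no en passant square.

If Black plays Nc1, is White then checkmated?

After Nc1: white king on a2; in check: yes, from the black knight on c1.
White has 2 legal replies: Kb1, Ka1.
In check but a legal move exists → not checkmate.

no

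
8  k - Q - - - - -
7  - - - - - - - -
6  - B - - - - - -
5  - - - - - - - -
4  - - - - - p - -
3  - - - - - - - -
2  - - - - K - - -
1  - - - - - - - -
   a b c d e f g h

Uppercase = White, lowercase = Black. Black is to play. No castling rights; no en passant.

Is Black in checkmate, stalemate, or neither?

checkmate

Black to move; black king on a8.
In check: yes, from the white queen on c8.
King squares — a7: attacked by Bb6; b7: attacked by Qc8; b8: attacked by Qc8.
Legal moves for Black: none.
In check with no legal moves → checkmate.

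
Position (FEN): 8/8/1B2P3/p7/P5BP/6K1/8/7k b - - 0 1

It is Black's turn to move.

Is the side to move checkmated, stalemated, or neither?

stalemate

Black to move; black king on h1.
In check: no.
King squares — g1: attacked by Bb6; g2: attacked by Kg3; h2: attacked by Kg3.
Legal moves for Black: none.
Not in check and no legal moves → stalemate.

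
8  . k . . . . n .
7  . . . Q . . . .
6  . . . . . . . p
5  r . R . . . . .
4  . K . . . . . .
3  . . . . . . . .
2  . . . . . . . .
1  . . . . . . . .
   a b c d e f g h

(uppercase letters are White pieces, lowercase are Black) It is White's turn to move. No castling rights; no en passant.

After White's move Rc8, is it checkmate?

After Rc8: black king on b8; in check: yes, from the white rook on c8.
King squares — a7: attacked by Qd7; b7: attacked by Qd7; c7: attacked by Qd7; a8: attacked by Rc8; c8: attacked by Qd7.
Black has no legal moves → checkmate.

yes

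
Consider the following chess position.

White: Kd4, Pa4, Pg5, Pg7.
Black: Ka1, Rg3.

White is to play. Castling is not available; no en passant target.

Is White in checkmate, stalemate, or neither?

White to move; white king on d4.
In check: no.
Legal moves for White: Ke5, Kd5, Kc5, Ke4, Kc4, g8=Q, g8=R, g8=B, g8=N, g6, a5.
White has 11 legal moves and is not in check → neither.

neither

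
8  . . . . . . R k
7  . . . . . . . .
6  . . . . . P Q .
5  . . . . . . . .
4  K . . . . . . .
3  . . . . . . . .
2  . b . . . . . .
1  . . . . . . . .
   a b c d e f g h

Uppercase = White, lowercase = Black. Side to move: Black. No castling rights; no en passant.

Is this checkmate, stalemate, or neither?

Black to move; black king on h8.
In check: yes, from the white rook on g8.
King squares — g7: attacked by Pf6; h7: attacked by Qg6; g8: attacked by Qg6.
Legal moves for Black: none.
In check with no legal moves → checkmate.

checkmate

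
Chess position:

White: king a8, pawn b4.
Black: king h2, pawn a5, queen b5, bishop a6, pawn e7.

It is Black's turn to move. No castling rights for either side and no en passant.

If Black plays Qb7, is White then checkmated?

yes

After Qb7: white king on a8; in check: yes, from the black queen on b7.
King squares — a7: attacked by Qb7; b7: attacked by Ba6; b8: attacked by Qb7.
White has no legal moves → checkmate.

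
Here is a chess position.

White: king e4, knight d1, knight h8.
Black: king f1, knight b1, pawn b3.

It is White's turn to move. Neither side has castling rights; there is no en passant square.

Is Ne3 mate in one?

no

After Ne3: black king on f1; in check: yes, from the white knight on e3.
Black has 4 legal replies: Kf2, Ke2, Kg1, Ke1.
In check but a legal move exists → not checkmate.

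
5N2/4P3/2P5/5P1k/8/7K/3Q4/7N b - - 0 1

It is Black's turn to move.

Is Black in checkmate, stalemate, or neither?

Black to move; black king on h5.
In check: no.
King squares — g4: attacked by Kh3; h4: attacked by Kh3; g5: attacked by Qd2; g6: attacked by Pf5; h6: attacked by Qd2.
Legal moves for Black: none.
Not in check and no legal moves → stalemate.

stalemate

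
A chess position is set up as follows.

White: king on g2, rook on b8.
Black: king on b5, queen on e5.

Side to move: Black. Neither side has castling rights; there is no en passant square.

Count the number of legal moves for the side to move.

Black to move; king on b5.
In check: yes, from the white rook on b8.
Legal moves: Kc6, Ka6, Kc5, Ka5, Kc4, Ka4, Qxb8.
Count: 7.

7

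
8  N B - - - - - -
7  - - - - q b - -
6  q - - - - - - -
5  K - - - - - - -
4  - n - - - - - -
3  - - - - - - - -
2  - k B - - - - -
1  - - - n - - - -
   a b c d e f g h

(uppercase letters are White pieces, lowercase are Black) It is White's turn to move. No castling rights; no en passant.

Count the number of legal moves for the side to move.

0

White to move; king on a5.
In check: yes, from the black queen on a6.
Legal moves: none.
Count: 0.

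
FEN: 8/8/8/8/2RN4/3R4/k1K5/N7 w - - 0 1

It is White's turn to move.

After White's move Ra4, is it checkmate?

After Ra4: black king on a2; in check: yes, from the white rook on a4.
King squares — a1: attacked by Ra4; b1: attacked by Kc2; b2: attacked by Kc2; a3: attacked by Rd3; b3: attacked by Na1.
Black has no legal moves → checkmate.

yes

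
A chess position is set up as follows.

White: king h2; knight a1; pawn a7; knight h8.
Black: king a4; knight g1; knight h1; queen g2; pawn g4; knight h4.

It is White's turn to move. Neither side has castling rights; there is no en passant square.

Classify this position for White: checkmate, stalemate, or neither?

checkmate

White to move; white king on h2.
In check: yes, from the black queen on g2.
King squares — g1: attacked by Qg2; h1: attacked by Qg2; g2: attacked by Nh4; g3: attacked by Nh1; h3: attacked by Ng1.
Legal moves for White: none.
In check with no legal moves → checkmate.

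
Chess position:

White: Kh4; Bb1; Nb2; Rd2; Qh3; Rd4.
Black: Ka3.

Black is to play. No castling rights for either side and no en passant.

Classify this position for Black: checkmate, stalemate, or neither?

checkmate

Black to move; black king on a3.
In check: yes, from the white queen on h3.
King squares — a2: attacked by Bb1; b2: attacked by Rd2; b3: attacked by Qh3; a4: attacked by Nb2; b4: attacked by Rd4.
Legal moves for Black: none.
In check with no legal moves → checkmate.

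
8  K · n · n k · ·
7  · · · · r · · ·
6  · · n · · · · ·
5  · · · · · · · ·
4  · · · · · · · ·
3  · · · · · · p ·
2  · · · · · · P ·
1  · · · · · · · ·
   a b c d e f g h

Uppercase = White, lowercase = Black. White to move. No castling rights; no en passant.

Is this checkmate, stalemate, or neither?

White to move; white king on a8.
In check: no.
King squares — a7: attacked by Nc6; b7: attacked by Re7; b8: attacked by Nc6.
Legal moves for White: none.
Not in check and no legal moves → stalemate.

stalemate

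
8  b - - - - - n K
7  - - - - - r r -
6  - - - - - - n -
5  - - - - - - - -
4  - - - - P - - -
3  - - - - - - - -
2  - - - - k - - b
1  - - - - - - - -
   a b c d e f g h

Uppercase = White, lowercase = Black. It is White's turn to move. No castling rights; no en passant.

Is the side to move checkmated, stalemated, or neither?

checkmate

White to move; white king on h8.
In check: yes, from the black knight on g6.
King squares — g7: attacked by Rf7; h7: attacked by Rg7; g8: attacked by Rg7.
Legal moves for White: none.
In check with no legal moves → checkmate.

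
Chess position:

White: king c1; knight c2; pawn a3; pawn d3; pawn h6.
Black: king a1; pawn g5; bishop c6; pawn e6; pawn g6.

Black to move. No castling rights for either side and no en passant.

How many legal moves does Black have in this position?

1

Black to move; king on a1.
In check: yes, from the white knight on c2.
Legal moves: Ka2.
Count: 1.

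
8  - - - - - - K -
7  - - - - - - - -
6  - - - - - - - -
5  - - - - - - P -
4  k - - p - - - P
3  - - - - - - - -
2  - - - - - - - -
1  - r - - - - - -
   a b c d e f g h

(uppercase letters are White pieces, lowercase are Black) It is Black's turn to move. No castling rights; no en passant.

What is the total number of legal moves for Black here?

Black to move; king on a4.
In check: no.
Legal moves: Kb5, Ka5, Kb4, Kb3, Ka3, Rb8+, Rb7, Rb6, Rb5, Rb4, Rb3, Rb2, Rh1, Rg1, Rf1, Re1, Rd1, Rc1, Ra1, d3.
Count: 20.

20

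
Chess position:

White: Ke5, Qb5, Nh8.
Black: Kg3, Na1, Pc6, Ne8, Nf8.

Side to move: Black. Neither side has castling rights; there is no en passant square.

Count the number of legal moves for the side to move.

Black to move; king on g3.
In check: no.
Legal moves: Nh7, Nd7+, Ng6+, Ne6, Ng7, Nc7, Nf6, Nd6, Kh4, Kg4, Kh3, Kf3, Kh2, Kg2, Kf2, Nb3, Nc2, cxb5, c5.
Count: 19.

19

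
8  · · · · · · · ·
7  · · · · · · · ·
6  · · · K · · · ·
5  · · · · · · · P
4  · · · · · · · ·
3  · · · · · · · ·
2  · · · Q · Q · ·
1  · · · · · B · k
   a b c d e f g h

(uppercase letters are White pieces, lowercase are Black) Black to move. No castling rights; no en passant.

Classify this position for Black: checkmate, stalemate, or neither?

Black to move; black king on h1.
In check: no.
King squares — g1: attacked by Qf2; g2: attacked by Bf1; h2: attacked by Qf2.
Legal moves for Black: none.
Not in check and no legal moves → stalemate.

stalemate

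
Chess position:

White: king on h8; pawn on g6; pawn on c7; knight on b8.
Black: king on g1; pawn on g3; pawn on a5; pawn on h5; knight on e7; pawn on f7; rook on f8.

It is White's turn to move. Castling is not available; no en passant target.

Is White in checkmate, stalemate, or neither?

White to move; white king on h8.
In check: yes, from the black rook on f8.
Legal moves for White: Kh7, Kg7.
White is in check but has 2 legal moves → neither.

neither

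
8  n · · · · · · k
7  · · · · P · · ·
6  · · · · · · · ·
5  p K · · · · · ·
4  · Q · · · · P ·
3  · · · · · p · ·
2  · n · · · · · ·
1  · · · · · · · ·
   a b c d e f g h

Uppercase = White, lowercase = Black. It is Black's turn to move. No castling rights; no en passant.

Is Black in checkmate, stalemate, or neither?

neither

Black to move; black king on h8.
In check: no.
Legal moves for Black: Kg8, Kh7, Kg7, Nc7+, Nb6, Nc4, Na4, Nd3, Nd1, axb4, a4, f2.
Black has 12 legal moves and is not in check → neither.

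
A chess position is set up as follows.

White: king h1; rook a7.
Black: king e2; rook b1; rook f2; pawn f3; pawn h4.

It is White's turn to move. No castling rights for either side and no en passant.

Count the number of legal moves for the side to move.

White to move; king on h1.
In check: yes, from the black rook on b1.
Legal moves: none.
Count: 0.

0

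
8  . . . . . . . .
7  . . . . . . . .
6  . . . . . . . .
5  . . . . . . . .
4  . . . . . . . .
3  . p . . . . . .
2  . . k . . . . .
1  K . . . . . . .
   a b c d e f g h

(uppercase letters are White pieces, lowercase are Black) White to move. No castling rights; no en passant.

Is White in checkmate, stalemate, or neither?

stalemate

White to move; white king on a1.
In check: no.
King squares — b1: attacked by Kc2; a2: attacked by Pb3; b2: attacked by Kc2.
Legal moves for White: none.
Not in check and no legal moves → stalemate.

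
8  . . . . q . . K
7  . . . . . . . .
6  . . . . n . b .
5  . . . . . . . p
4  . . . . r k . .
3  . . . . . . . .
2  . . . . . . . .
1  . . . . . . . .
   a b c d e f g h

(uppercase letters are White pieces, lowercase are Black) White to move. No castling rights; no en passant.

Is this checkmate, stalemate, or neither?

White to move; white king on h8.
In check: yes, from the black queen on e8.
King squares — g7: attacked by Ne6; h7: attacked by Bg6; g8: attacked by Qe8.
Legal moves for White: none.
In check with no legal moves → checkmate.

checkmate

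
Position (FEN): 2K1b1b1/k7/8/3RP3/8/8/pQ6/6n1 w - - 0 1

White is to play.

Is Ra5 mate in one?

yes

After Ra5: black king on a7; in check: yes, from the white rook on a5.
King squares — a6: attacked by Ra5; b6: attacked by Qb2; b7: attacked by Qb2; a8: attacked by Ra5; b8: attacked by Qb2.
Black has no legal moves → checkmate.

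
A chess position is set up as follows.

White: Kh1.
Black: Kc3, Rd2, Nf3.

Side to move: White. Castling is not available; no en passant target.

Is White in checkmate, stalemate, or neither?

White to move; white king on h1.
In check: no.
King squares — g1: attacked by Nf3; g2: attacked by Rd2; h2: attacked by Rd2.
Legal moves for White: none.
Not in check and no legal moves → stalemate.

stalemate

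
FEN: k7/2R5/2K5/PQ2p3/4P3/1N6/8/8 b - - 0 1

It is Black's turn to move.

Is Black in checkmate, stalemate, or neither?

stalemate

Black to move; black king on a8.
In check: no.
King squares — a7: attacked by Rc7; b7: attacked by Qb5; b8: attacked by Qb5.
Legal moves for Black: none.
Not in check and no legal moves → stalemate.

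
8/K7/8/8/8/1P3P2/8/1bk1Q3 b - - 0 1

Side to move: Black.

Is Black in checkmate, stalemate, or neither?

Black to move; black king on c1.
In check: yes, from the white queen on e1.
King squares — b1: own bishop; d1: attacked by Qe1; b2: available; c2: available; d2: attacked by Qe1.
Legal moves for Black: Kc2, Kb2.
Black is in check but has 2 legal moves → neither.

neither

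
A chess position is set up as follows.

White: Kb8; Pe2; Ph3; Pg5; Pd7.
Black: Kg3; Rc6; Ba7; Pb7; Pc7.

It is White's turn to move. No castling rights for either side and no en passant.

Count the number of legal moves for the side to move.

4

White to move; king on b8.
In check: yes, from the black bishop on a7.
Legal moves: Kc8, Ka8, Kxb7, Kxa7.
Count: 4.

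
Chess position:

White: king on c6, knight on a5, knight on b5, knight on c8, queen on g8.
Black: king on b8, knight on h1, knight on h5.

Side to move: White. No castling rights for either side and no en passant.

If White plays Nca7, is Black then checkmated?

After Nca7: black king on b8; in check: yes, from the white queen on g8.
King squares — a7: attacked by Nb5; b7: attacked by Na5; c7: attacked by Nb5; a8: attacked by Qg8; c8: attacked by Na7.
Black has no legal moves → checkmate.

yes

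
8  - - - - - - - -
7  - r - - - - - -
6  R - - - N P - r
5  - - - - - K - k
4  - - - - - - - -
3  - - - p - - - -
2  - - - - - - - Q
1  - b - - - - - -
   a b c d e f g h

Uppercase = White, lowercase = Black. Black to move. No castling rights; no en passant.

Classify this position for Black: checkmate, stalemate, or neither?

Black to move; black king on h5.
In check: yes, from the white queen on h2.
King squares — g4: attacked by Kf5; h4: attacked by Qh2; g5: attacked by Kf5; g6: attacked by Kf5; h6: own rook.
Legal moves for Black: none.
In check with no legal moves → checkmate.

checkmate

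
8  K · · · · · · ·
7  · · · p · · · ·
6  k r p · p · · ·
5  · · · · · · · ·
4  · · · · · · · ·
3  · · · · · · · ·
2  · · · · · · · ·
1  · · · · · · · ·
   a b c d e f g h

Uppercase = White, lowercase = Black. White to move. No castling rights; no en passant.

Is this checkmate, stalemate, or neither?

White to move; white king on a8.
In check: no.
King squares — a7: attacked by Ka6; b7: attacked by Ka6; b8: attacked by Rb6.
Legal moves for White: none.
Not in check and no legal moves → stalemate.

stalemate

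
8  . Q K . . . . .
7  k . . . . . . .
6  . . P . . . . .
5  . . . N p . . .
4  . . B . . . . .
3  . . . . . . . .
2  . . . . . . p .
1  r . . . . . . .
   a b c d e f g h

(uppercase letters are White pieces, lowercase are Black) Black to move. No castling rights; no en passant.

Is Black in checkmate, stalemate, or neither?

Black to move; black king on a7.
In check: yes, from the white queen on b8.
King squares — a6: attacked by Bc4; b6: attacked by Nd5; b7: attacked by Pc6; a8: attacked by Qb8; b8: attacked by Kc8.
Legal moves for Black: none.
In check with no legal moves → checkmate.

checkmate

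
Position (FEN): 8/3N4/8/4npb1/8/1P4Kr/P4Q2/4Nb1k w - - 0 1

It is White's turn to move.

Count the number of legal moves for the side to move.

White to move; king on g3.
In check: yes, from the black rook on h3.
Legal moves: none.
Count: 0.

0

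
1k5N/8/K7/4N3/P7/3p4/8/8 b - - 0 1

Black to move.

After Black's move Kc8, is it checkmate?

no

After Kc8: white king on a6; in check: no.
White is not in check, so this cannot be checkmate.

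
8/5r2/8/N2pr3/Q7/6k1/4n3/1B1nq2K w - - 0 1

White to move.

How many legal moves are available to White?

0

White to move; king on h1.
In check: yes, from the black queen on e1.
Legal moves: none.
Count: 0.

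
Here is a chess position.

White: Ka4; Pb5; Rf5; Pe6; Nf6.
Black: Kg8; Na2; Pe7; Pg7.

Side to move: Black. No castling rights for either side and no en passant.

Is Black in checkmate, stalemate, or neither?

neither

Black to move; black king on g8.
In check: yes, from the white knight on f6.
King squares — f7: attacked by Pe6; g7: own pawn; h7: attacked by Nf6; f8: available; h8: available.
Legal moves for Black: Kh8, Kf8, gxf6, exf6.
Black is in check but has 4 legal moves → neither.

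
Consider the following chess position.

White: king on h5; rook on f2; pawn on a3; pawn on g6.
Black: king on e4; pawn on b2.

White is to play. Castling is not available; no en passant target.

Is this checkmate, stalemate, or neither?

White to move; white king on h5.
In check: no.
Legal moves for White include: Kh6, Kg5, Kh4, Kg4, Rf8, Rf7, Rf6, Rf5, Rf4+, Rf3, Rh2, Rg2, Re2+, Rd2, Rc2, Rxb2, Rf1, g7, ... (list truncated; more exist).
White has legal moves and is not in check → neither.

neither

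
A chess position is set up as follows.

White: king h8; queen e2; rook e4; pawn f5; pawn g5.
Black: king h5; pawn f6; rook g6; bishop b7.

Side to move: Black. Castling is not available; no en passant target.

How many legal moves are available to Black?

Black to move; king on h5.
In check: yes, from the white queen on e2.
Legal moves: Kxg5.
Count: 1.

1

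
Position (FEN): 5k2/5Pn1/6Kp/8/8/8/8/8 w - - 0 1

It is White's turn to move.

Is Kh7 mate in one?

no

After Kh7: black king on f8; in check: no.
Black is not in check, so this cannot be checkmate.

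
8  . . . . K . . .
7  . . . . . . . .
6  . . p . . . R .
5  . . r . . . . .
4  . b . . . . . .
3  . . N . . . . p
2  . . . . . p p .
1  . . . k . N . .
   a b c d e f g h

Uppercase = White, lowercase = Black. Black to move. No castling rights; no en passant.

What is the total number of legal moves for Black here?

Black to move; king on d1.
In check: yes, from the white knight on c3.
Legal moves: Kc2, Ke1, Kc1, Rxc3, Bxc3.
Count: 5.

5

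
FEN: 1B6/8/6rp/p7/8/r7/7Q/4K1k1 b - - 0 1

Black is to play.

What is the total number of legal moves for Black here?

0

Black to move; king on g1.
In check: yes, from the white queen on h2.
Legal moves: none.
Count: 0.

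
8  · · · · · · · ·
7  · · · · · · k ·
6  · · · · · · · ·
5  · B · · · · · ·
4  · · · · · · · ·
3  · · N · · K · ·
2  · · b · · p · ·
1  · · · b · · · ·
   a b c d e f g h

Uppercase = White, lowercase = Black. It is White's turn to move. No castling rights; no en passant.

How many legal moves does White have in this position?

8

White to move; king on f3.
In check: yes, from the black bishop on d1.
Legal moves: Kf4, Kg3, Ke3, Kg2, Kxf2, Be2, Ne2, Nxd1.
Count: 8.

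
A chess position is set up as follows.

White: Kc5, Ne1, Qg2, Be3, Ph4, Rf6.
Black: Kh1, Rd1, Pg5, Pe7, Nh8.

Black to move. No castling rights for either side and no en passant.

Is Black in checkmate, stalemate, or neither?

checkmate

Black to move; black king on h1.
In check: yes, from the white queen on g2.
King squares — g1: attacked by Qg2; g2: attacked by Ne1; h2: attacked by Qg2.
Legal moves for Black: none.
In check with no legal moves → checkmate.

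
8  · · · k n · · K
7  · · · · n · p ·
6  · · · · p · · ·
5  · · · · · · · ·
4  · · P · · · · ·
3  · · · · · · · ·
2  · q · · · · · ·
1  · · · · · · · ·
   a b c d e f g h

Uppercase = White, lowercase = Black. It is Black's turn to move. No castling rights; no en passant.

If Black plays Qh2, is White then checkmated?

After Qh2: white king on h8; in check: yes, from the black queen on h2.
King squares — g7: attacked by Ne8; h7: attacked by Qh2; g8: attacked by Ne7.
White has no legal moves → checkmate.

yes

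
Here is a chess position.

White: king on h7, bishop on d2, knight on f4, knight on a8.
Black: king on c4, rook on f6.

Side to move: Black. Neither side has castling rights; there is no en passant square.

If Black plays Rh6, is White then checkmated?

After Rh6: white king on h7; in check: yes, from the black rook on h6.
White has 3 legal replies: Kg8, Kg7, Kxh6.
In check but a legal move exists → not checkmate.

no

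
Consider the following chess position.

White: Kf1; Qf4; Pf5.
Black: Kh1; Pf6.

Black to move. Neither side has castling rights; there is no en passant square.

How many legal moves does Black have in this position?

0

Black to move; king on h1.
In check: no.
Legal moves: none.
Count: 0.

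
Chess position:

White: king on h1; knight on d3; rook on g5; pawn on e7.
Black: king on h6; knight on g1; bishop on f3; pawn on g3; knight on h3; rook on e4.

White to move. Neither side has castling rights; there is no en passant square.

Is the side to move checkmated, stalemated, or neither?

checkmate

White to move; white king on h1.
In check: yes, from the black bishop on f3.
King squares — g1: attacked by Nh3; g2: attacked by Bf3; h2: attacked by Pg3.
Legal moves for White: none.
In check with no legal moves → checkmate.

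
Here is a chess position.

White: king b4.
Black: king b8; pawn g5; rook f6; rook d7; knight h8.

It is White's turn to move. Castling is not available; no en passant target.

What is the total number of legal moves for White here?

8

White to move; king on b4.
In check: no.
Legal moves: Kc5, Kb5, Ka5, Kc4, Ka4, Kc3, Kb3, Ka3.
Count: 8.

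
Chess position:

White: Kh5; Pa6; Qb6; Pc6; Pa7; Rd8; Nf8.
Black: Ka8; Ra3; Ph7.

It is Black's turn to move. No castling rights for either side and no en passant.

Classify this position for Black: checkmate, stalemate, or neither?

Black to move; black king on a8.
In check: yes, from the white rook on d8.
King squares — a7: attacked by Qb6; b7: attacked by Pa6; b8: attacked by Qb6.
Legal moves for Black: none.
In check with no legal moves → checkmate.

checkmate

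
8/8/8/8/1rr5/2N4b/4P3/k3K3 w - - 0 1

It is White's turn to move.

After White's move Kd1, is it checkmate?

no

After Kd1: black king on a1; in check: no.
Black is not in check, so this cannot be checkmate.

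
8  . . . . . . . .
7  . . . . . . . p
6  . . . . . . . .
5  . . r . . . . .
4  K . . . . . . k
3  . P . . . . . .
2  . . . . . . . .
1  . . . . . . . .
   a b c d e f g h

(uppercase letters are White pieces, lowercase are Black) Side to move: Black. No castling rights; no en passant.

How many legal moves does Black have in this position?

21

Black to move; king on h4.
In check: no.
Legal moves: Rc8, Rc7, Rc6, Rh5, Rg5, Rf5, Re5, Rd5, Rb5, Ra5+, Rc4+, Rc3, Rc2, Rc1, Kh5, Kg5, Kg4, Kh3, Kg3, h6, h5.
Count: 21.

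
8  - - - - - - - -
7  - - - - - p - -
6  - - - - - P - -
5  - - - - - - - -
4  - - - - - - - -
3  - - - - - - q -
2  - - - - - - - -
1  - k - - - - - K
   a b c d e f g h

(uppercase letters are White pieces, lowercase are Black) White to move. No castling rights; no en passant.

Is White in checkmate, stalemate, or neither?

stalemate

White to move; white king on h1.
In check: no.
King squares — g1: attacked by Qg3; g2: attacked by Qg3; h2: attacked by Qg3.
Legal moves for White: none.
Not in check and no legal moves → stalemate.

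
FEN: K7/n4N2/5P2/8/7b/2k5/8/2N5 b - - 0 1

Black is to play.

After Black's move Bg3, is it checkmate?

After Bg3: white king on a8; in check: no.
White is not in check, so this cannot be checkmate.

no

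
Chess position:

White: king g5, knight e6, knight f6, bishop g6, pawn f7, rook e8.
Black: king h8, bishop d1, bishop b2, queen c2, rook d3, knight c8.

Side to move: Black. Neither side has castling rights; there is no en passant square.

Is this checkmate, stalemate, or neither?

Black to move; black king on h8.
In check: yes, from the white rook on e8.
King squares — g7: attacked by Ne6; h7: attacked by Nf6; g8: attacked by Nf6.
Legal moves for Black: none.
In check with no legal moves → checkmate.

checkmate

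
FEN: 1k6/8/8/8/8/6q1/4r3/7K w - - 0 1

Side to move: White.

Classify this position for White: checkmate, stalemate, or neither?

stalemate

White to move; white king on h1.
In check: no.
King squares — g1: attacked by Qg3; g2: attacked by Re2; h2: attacked by Re2.
Legal moves for White: none.
Not in check and no legal moves → stalemate.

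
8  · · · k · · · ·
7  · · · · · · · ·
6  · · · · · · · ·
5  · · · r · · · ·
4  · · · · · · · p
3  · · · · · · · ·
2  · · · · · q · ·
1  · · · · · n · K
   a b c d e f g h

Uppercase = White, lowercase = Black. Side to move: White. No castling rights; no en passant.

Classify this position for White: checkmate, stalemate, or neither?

stalemate

White to move; white king on h1.
In check: no.
King squares — g1: attacked by Qf2; g2: attacked by Qf2; h2: attacked by Nf1.
Legal moves for White: none.
Not in check and no legal moves → stalemate.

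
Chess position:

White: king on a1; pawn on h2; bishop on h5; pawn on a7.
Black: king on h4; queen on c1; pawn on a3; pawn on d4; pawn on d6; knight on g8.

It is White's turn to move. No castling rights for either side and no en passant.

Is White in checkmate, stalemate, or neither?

neither

White to move; white king on a1.
In check: yes, from the black queen on c1.
King squares — b1: attacked by Qc1; a2: available; b2: attacked by Qc1.
Legal moves for White: Ka2.
White is in check but has 1 legal move → neither.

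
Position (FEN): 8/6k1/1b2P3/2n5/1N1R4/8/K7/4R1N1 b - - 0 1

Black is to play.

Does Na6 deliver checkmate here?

no

After Na6: white king on a2; in check: no.
White is not in check, so this cannot be checkmate.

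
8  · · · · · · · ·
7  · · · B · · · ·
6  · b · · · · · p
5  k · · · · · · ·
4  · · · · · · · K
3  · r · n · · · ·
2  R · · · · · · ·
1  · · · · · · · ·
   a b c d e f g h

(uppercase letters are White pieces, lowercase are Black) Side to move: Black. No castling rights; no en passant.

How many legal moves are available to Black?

2

Black to move; king on a5.
In check: yes, from the white rook on a2.
Legal moves: Kb4, Ra3.
Count: 2.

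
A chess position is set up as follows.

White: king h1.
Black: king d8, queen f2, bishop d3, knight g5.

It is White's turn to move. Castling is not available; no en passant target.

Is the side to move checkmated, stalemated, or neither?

stalemate

White to move; white king on h1.
In check: no.
King squares — g1: attacked by Qf2; g2: attacked by Qf2; h2: attacked by Qf2.
Legal moves for White: none.
Not in check and no legal moves → stalemate.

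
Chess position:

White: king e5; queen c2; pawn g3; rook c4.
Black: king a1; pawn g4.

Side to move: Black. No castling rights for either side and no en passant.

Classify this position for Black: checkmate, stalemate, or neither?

stalemate

Black to move; black king on a1.
In check: no.
King squares — b1: attacked by Qc2; a2: attacked by Qc2; b2: attacked by Qc2.
Legal moves for Black: none.
Not in check and no legal moves → stalemate.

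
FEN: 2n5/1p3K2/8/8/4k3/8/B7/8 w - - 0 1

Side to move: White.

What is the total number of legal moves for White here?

12

White to move; king on f7.
In check: no.
Legal moves: Kg8, Kf8, Ke8, Kg7, Kg6, Kf6, Ke6, Be6, Bd5+, Bc4, Bb3, Bb1+.
Count: 12.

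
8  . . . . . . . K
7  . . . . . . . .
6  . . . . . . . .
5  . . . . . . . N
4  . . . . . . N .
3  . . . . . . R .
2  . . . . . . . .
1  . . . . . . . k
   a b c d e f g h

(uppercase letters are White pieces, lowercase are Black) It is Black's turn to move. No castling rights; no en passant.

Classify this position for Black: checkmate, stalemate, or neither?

Black to move; black king on h1.
In check: no.
King squares — g1: attacked by Rg3; g2: attacked by Rg3; h2: attacked by Ng4.
Legal moves for Black: none.
Not in check and no legal moves → stalemate.

stalemate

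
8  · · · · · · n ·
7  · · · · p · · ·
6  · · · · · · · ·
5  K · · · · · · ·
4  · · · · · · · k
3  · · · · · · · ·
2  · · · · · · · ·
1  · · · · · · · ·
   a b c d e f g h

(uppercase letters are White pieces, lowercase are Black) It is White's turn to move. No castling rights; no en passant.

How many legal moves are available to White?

White to move; king on a5.
In check: no.
Legal moves: Kb6, Ka6, Kb5, Kb4, Ka4.
Count: 5.

5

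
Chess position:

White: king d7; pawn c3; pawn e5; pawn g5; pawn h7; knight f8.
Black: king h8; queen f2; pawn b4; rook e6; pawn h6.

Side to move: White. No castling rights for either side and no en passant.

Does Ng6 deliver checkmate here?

After Ng6: black king on h8; in check: yes, from the white knight on g6.
Black has 3 legal replies: Kxh7, Kg7, Rxg6.
In check but a legal move exists → not checkmate.

no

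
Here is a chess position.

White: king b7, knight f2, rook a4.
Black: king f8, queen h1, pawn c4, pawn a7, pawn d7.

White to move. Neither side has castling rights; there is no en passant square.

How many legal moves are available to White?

7

White to move; king on b7.
In check: yes, from the black queen on h1.
Legal moves: Kc8, Kb8, Kc7, Kxa7, Ka6, Ne4, Nxh1.
Count: 7.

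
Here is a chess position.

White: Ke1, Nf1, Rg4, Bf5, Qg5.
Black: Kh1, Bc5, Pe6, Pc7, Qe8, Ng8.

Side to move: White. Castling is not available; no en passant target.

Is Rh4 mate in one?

yes

After Rh4: black king on h1; in check: yes, from the white rook on h4.
King squares — g1: attacked by Qg5; g2: attacked by Qg5; h2: attacked by Nf1.
Black has no legal moves → checkmate.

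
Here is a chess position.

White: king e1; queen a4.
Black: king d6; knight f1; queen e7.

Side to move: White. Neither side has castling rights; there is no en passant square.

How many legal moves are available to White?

4

White to move; king on e1.
In check: yes, from the black queen on e7.
Legal moves: Kf2, Kxf1, Kd1, Qe4.
Count: 4.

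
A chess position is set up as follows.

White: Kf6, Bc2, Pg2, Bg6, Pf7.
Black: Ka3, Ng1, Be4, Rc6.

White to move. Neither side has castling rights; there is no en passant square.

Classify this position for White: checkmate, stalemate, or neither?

neither

White to move; white king on f6.
In check: yes, from the black rook on c6.
Legal moves for White: Kg7, Ke7, Kg5, Ke5.
White is in check but has 4 legal moves → neither.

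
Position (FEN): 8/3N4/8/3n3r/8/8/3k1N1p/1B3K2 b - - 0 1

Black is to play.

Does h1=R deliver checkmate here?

no

After h1=R: white king on f1; in check: yes, from the black rook on h1.
White has 2 legal replies: Kg2, Nxh1.
In check but a legal move exists → not checkmate.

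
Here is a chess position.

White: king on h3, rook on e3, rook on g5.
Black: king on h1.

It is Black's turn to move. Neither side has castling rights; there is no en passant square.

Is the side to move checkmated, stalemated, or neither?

stalemate

Black to move; black king on h1.
In check: no.
King squares — g1: attacked by Rg5; g2: attacked by Kh3; h2: attacked by Kh3.
Legal moves for Black: none.
Not in check and no legal moves → stalemate.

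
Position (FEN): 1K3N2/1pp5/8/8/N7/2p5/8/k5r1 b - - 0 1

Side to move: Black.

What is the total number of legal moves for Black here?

Black to move; king on a1.
In check: no.
Legal moves: Rg8, Rg7, Rg6, Rg5, Rg4, Rg3, Rg2, Rh1, Rf1, Re1, Rd1, Rc1, Rb1, Ka2, Kb1, c6, b6, c2, c5, b5.
Count: 20.

20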